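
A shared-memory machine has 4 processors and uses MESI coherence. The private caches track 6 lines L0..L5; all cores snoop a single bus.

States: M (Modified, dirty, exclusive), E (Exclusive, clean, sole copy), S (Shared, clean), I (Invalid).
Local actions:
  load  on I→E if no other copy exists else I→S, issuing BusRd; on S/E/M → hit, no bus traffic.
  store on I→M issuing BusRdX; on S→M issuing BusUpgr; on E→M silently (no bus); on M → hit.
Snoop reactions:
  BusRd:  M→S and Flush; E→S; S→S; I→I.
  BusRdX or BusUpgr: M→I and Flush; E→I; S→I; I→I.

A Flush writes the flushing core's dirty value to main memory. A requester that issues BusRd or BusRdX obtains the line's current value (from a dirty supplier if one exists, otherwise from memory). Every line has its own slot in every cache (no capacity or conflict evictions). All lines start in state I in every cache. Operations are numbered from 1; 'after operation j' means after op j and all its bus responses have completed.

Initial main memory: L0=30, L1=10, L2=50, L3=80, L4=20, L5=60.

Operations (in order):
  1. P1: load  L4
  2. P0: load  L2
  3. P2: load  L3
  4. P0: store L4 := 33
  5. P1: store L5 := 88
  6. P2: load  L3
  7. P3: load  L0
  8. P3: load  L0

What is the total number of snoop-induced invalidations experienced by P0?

invalidations = 0

step 1: P1: load  L4  ⟶  IEII  (L4)  txn=BusRd  M[L4]=20
step 2: P0: load  L2  ⟶  EIII  (L2)  txn=BusRd  M[L2]=50
step 3: P2: load  L3  ⟶  IIEI  (L3)  txn=BusRd  M[L3]=80
step 4: P0: store L4 := 33  ⟶  MIII  (L4)  txn=BusRdX  M[L4]=20
step 5: P1: store L5 := 88  ⟶  IMII  (L5)  txn=BusRdX  M[L5]=60
step 6: P2: load  L3  ⟶  IIEI  (L3)  txn=∅  M[L3]=80
step 7: P3: load  L0  ⟶  IIIE  (L0)  txn=BusRd  M[L0]=30
step 8: P3: load  L0  ⟶  IIIE  (L0)  txn=∅  M[L0]=30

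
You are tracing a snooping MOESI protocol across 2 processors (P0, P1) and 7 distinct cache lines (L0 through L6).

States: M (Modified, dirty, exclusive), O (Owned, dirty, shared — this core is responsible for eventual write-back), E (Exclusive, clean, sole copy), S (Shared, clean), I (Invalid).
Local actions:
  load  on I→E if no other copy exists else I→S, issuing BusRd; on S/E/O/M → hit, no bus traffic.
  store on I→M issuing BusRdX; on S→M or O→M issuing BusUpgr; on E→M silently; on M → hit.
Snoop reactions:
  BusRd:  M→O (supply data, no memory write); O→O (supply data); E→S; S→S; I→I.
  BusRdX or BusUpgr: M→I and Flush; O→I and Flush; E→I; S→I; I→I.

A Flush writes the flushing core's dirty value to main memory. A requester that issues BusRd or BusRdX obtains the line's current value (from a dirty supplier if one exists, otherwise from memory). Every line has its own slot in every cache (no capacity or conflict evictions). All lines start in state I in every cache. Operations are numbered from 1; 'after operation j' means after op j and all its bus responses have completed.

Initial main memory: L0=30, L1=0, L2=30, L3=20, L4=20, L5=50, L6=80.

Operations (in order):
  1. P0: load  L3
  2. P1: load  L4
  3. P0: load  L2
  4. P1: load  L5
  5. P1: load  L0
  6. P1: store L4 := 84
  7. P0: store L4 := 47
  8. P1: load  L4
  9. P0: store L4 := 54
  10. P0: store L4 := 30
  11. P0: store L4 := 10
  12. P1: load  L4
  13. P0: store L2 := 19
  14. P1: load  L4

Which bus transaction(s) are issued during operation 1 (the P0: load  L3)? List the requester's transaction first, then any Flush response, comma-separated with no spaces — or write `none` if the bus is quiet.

bus = BusRd

  op1 P0: load  L3 → E/I on L3; bus BusRd; mem=20
  op2 P1: load  L4 → I/E on L4; bus BusRd; mem=20
  op3 P0: load  L2 → E/I on L2; bus BusRd; mem=30
  op4 P1: load  L5 → I/E on L5; bus BusRd; mem=50
  op5 P1: load  L0 → I/E on L0; bus BusRd; mem=30
  op6 P1: store L4 := 84 → I/M on L4; bus (none); mem=20
  op7 P0: store L4 := 47 → M/I on L4; bus BusRdX Flush; mem=84
  op8 P1: load  L4 → O/S on L4; bus BusRd; mem=84
  op9 P0: store L4 := 54 → M/I on L4; bus BusUpgr; mem=84
  op10 P0: store L4 := 30 → M/I on L4; bus (none); mem=84
  op11 P0: store L4 := 10 → M/I on L4; bus (none); mem=84
  op12 P1: load  L4 → O/S on L4; bus BusRd; mem=84
  op13 P0: store L2 := 19 → M/I on L2; bus (none); mem=30
  op14 P1: load  L4 → O/S on L4; bus (none); mem=84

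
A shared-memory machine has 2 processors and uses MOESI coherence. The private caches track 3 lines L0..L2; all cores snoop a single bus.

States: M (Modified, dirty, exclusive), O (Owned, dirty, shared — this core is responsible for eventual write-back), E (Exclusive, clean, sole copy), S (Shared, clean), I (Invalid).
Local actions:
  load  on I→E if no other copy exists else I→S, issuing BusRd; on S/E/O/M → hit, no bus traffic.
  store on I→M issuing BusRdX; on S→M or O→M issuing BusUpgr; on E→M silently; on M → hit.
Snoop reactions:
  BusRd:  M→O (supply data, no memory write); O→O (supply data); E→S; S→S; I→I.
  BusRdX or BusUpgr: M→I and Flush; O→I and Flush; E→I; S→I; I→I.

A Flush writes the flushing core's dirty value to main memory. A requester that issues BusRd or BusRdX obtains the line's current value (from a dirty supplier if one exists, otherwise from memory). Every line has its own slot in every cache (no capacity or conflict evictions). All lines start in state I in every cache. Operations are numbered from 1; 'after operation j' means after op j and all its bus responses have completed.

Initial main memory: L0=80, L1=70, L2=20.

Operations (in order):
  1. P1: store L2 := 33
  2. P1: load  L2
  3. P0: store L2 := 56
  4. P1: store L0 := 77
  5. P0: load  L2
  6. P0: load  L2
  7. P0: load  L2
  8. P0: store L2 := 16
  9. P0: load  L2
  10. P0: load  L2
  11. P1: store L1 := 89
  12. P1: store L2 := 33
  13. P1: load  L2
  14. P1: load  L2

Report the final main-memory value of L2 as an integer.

  op1 P1: store L2 := 33 → I/M on L2; bus BusRdX; mem=20
  op2 P1: load  L2 → I/M on L2; bus (none); mem=20
  op3 P0: store L2 := 56 → M/I on L2; bus BusRdX Flush; mem=33
  op4 P1: store L0 := 77 → I/M on L0; bus BusRdX; mem=80
  op5 P0: load  L2 → M/I on L2; bus (none); mem=33
  op6 P0: load  L2 → M/I on L2; bus (none); mem=33
  op7 P0: load  L2 → M/I on L2; bus (none); mem=33
  op8 P0: store L2 := 16 → M/I on L2; bus (none); mem=33
  op9 P0: load  L2 → M/I on L2; bus (none); mem=33
  op10 P0: load  L2 → M/I on L2; bus (none); mem=33
  op11 P1: store L1 := 89 → I/M on L1; bus BusRdX; mem=70
  op12 P1: store L2 := 33 → I/M on L2; bus BusRdX Flush; mem=16
  op13 P1: load  L2 → I/M on L2; bus (none); mem=16
  op14 P1: load  L2 → I/M on L2; bus (none); mem=16

memory[L2] = 16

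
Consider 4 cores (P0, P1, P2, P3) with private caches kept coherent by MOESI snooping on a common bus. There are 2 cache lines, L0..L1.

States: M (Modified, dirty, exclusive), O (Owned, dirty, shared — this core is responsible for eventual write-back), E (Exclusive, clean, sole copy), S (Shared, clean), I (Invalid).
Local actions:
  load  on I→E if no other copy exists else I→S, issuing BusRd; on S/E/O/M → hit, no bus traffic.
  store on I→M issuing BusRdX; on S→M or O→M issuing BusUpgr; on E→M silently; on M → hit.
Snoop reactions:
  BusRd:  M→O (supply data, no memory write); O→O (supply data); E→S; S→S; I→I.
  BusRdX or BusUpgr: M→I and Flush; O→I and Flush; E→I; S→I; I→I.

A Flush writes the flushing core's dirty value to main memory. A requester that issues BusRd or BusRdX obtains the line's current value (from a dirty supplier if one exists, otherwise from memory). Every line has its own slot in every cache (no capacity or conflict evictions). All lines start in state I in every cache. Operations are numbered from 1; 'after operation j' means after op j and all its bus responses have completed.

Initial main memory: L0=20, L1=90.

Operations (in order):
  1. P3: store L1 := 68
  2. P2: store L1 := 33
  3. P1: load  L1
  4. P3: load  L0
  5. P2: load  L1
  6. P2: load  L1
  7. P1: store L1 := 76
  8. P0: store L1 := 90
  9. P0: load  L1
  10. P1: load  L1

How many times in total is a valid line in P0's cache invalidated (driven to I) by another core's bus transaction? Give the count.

step 1: P3: store L1 := 68  ⟶  IIIM  (L1)  txn=BusRdX  M[L1]=90
step 2: P2: store L1 := 33  ⟶  IIMI  (L1)  txn=BusRdX+Flush  M[L1]=68
step 3: P1: load  L1  ⟶  ISOI  (L1)  txn=BusRd  M[L1]=68
step 4: P3: load  L0  ⟶  IIIE  (L0)  txn=BusRd  M[L0]=20
step 5: P2: load  L1  ⟶  ISOI  (L1)  txn=∅  M[L1]=68
step 6: P2: load  L1  ⟶  ISOI  (L1)  txn=∅  M[L1]=68
step 7: P1: store L1 := 76  ⟶  IMII  (L1)  txn=BusUpgr+Flush  M[L1]=33
step 8: P0: store L1 := 90  ⟶  MIII  (L1)  txn=BusRdX+Flush  M[L1]=76
step 9: P0: load  L1  ⟶  MIII  (L1)  txn=∅  M[L1]=76
step 10: P1: load  L1  ⟶  OSII  (L1)  txn=BusRd  M[L1]=76

invalidations = 0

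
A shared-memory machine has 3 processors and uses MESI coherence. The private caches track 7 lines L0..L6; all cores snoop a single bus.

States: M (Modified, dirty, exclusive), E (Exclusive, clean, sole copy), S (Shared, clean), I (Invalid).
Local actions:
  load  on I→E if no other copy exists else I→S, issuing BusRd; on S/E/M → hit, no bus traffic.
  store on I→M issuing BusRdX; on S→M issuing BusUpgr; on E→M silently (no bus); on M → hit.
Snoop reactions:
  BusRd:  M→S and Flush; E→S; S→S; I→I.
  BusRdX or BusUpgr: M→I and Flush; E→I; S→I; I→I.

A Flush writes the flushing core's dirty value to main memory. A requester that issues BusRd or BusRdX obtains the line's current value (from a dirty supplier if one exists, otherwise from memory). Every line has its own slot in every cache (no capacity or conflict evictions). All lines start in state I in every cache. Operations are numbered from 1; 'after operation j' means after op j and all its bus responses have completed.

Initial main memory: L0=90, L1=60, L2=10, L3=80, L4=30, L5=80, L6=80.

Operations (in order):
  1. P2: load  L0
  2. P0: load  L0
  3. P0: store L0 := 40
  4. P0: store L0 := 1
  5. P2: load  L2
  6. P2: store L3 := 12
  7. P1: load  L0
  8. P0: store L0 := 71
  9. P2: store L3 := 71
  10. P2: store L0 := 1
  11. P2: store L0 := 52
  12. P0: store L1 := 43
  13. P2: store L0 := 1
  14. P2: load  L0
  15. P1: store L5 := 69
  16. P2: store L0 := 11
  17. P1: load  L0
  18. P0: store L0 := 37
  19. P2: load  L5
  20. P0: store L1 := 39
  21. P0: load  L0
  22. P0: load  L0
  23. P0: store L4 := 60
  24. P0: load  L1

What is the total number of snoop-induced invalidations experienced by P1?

invalidations = 2

step 1: P2: load  L0  ⟶  IIE  (L0)  txn=BusRd  M[L0]=90
step 2: P0: load  L0  ⟶  SIS  (L0)  txn=BusRd  M[L0]=90
step 3: P0: store L0 := 40  ⟶  MII  (L0)  txn=BusUpgr  M[L0]=90
step 4: P0: store L0 := 1  ⟶  MII  (L0)  txn=∅  M[L0]=90
step 5: P2: load  L2  ⟶  IIE  (L2)  txn=BusRd  M[L2]=10
step 6: P2: store L3 := 12  ⟶  IIM  (L3)  txn=BusRdX  M[L3]=80
step 7: P1: load  L0  ⟶  SSI  (L0)  txn=BusRd+Flush  M[L0]=1
step 8: P0: store L0 := 71  ⟶  MII  (L0)  txn=BusUpgr  M[L0]=1
step 9: P2: store L3 := 71  ⟶  IIM  (L3)  txn=∅  M[L3]=80
step 10: P2: store L0 := 1  ⟶  IIM  (L0)  txn=BusRdX+Flush  M[L0]=71
step 11: P2: store L0 := 52  ⟶  IIM  (L0)  txn=∅  M[L0]=71
step 12: P0: store L1 := 43  ⟶  MII  (L1)  txn=BusRdX  M[L1]=60
step 13: P2: store L0 := 1  ⟶  IIM  (L0)  txn=∅  M[L0]=71
step 14: P2: load  L0  ⟶  IIM  (L0)  txn=∅  M[L0]=71
step 15: P1: store L5 := 69  ⟶  IMI  (L5)  txn=BusRdX  M[L5]=80
step 16: P2: store L0 := 11  ⟶  IIM  (L0)  txn=∅  M[L0]=71
step 17: P1: load  L0  ⟶  ISS  (L0)  txn=BusRd+Flush  M[L0]=11
step 18: P0: store L0 := 37  ⟶  MII  (L0)  txn=BusRdX  M[L0]=11
step 19: P2: load  L5  ⟶  ISS  (L5)  txn=BusRd+Flush  M[L5]=69
step 20: P0: store L1 := 39  ⟶  MII  (L1)  txn=∅  M[L1]=60
step 21: P0: load  L0  ⟶  MII  (L0)  txn=∅  M[L0]=11
step 22: P0: load  L0  ⟶  MII  (L0)  txn=∅  M[L0]=11
step 23: P0: store L4 := 60  ⟶  MII  (L4)  txn=BusRdX  M[L4]=30
step 24: P0: load  L1  ⟶  MII  (L1)  txn=∅  M[L1]=60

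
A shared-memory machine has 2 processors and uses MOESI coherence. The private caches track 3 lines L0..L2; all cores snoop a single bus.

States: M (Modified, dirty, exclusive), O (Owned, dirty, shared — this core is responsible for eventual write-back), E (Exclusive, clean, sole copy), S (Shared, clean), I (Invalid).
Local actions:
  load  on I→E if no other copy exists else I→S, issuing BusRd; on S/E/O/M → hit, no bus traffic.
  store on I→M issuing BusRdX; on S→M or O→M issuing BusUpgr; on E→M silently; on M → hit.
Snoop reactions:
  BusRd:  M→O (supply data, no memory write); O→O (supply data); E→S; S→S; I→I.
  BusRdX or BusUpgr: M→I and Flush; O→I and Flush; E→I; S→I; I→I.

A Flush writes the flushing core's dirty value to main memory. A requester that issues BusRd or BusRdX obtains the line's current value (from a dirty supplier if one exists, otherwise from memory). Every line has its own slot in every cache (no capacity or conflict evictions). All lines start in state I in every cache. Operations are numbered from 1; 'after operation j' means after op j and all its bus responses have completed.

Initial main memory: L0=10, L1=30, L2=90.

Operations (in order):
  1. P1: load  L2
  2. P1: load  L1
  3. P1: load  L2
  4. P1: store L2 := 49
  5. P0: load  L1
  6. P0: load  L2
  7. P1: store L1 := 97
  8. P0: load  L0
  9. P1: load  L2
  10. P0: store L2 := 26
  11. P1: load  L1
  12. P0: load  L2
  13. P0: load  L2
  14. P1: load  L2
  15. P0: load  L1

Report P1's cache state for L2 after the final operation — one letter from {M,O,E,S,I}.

state = S

1. P1: load  L2  bus=[BusRd]  L2: P0=I P1=E  mem[L2]=90
2. P1: load  L1  bus=[BusRd]  L1: P0=I P1=E  mem[L1]=30
3. P1: load  L2  bus=[-]  L2: P0=I P1=E  mem[L2]=90
4. P1: store L2 := 49  bus=[-]  L2: P0=I P1=M  mem[L2]=90
5. P0: load  L1  bus=[BusRd]  L1: P0=S P1=S  mem[L1]=30
6. P0: load  L2  bus=[BusRd]  L2: P0=S P1=O  mem[L2]=90
7. P1: store L1 := 97  bus=[BusUpgr]  L1: P0=I P1=M  mem[L1]=30
8. P0: load  L0  bus=[BusRd]  L0: P0=E P1=I  mem[L0]=10
9. P1: load  L2  bus=[-]  L2: P0=S P1=O  mem[L2]=90
10. P0: store L2 := 26  bus=[BusUpgr,Flush]  L2: P0=M P1=I  mem[L2]=49
11. P1: load  L1  bus=[-]  L1: P0=I P1=M  mem[L1]=30
12. P0: load  L2  bus=[-]  L2: P0=M P1=I  mem[L2]=49
13. P0: load  L2  bus=[-]  L2: P0=M P1=I  mem[L2]=49
14. P1: load  L2  bus=[BusRd]  L2: P0=O P1=S  mem[L2]=49
15. P0: load  L1  bus=[BusRd]  L1: P0=S P1=O  mem[L1]=30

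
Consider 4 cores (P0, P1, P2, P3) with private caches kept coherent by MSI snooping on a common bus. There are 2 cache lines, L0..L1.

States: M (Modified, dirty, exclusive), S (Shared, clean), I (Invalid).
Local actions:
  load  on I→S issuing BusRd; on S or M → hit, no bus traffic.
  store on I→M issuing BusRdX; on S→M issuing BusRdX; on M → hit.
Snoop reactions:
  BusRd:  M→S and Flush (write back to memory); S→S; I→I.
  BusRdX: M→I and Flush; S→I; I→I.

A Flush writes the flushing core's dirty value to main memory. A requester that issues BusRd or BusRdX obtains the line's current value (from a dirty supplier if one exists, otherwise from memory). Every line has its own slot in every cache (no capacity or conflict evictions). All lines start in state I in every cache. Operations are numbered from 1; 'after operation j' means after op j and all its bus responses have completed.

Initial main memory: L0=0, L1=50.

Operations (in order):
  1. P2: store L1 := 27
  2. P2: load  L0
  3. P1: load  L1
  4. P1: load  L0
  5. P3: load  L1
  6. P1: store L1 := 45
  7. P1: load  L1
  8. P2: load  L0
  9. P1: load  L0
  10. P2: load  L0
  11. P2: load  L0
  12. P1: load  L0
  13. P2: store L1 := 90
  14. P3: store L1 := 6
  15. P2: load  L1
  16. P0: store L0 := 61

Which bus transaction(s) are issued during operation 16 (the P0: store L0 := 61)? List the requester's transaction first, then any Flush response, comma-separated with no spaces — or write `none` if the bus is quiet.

bus = BusRdX

step 1: P2: store L1 := 27  ⟶  IIMI  (L1)  txn=BusRdX  M[L1]=50
step 2: P2: load  L0  ⟶  IISI  (L0)  txn=BusRd  M[L0]=0
step 3: P1: load  L1  ⟶  ISSI  (L1)  txn=BusRd+Flush  M[L1]=27
step 4: P1: load  L0  ⟶  ISSI  (L0)  txn=BusRd  M[L0]=0
step 5: P3: load  L1  ⟶  ISSS  (L1)  txn=BusRd  M[L1]=27
step 6: P1: store L1 := 45  ⟶  IMII  (L1)  txn=BusRdX  M[L1]=27
step 7: P1: load  L1  ⟶  IMII  (L1)  txn=∅  M[L1]=27
step 8: P2: load  L0  ⟶  ISSI  (L0)  txn=∅  M[L0]=0
step 9: P1: load  L0  ⟶  ISSI  (L0)  txn=∅  M[L0]=0
step 10: P2: load  L0  ⟶  ISSI  (L0)  txn=∅  M[L0]=0
step 11: P2: load  L0  ⟶  ISSI  (L0)  txn=∅  M[L0]=0
step 12: P1: load  L0  ⟶  ISSI  (L0)  txn=∅  M[L0]=0
step 13: P2: store L1 := 90  ⟶  IIMI  (L1)  txn=BusRdX+Flush  M[L1]=45
step 14: P3: store L1 := 6  ⟶  IIIM  (L1)  txn=BusRdX+Flush  M[L1]=90
step 15: P2: load  L1  ⟶  IISS  (L1)  txn=BusRd+Flush  M[L1]=6
step 16: P0: store L0 := 61  ⟶  MIII  (L0)  txn=BusRdX  M[L0]=0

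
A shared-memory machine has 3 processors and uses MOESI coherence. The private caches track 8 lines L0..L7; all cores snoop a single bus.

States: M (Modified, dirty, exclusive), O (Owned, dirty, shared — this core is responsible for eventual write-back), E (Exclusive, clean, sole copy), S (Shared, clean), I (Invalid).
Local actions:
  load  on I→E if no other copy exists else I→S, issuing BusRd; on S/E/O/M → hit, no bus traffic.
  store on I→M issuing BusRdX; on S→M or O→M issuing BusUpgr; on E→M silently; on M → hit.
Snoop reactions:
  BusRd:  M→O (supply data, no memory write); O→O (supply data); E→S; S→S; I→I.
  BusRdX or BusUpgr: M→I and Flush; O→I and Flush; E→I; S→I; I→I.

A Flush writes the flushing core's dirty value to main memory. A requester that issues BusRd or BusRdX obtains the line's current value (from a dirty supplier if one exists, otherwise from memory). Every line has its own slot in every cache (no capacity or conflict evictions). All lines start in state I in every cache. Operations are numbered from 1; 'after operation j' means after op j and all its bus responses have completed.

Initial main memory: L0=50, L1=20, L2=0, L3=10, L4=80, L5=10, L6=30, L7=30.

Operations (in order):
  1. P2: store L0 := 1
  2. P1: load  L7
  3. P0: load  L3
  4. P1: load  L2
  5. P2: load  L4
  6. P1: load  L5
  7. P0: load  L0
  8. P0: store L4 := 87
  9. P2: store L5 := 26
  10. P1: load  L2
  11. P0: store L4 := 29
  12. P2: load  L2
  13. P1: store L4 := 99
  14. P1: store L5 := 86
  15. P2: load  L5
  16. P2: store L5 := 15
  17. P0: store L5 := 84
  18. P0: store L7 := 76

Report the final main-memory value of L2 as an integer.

memory[L2] = 0

step 1: P2: store L0 := 1  ⟶  IIM  (L0)  txn=BusRdX  M[L0]=50
step 2: P1: load  L7  ⟶  IEI  (L7)  txn=BusRd  M[L7]=30
step 3: P0: load  L3  ⟶  EII  (L3)  txn=BusRd  M[L3]=10
step 4: P1: load  L2  ⟶  IEI  (L2)  txn=BusRd  M[L2]=0
step 5: P2: load  L4  ⟶  IIE  (L4)  txn=BusRd  M[L4]=80
step 6: P1: load  L5  ⟶  IEI  (L5)  txn=BusRd  M[L5]=10
step 7: P0: load  L0  ⟶  SIO  (L0)  txn=BusRd  M[L0]=50
step 8: P0: store L4 := 87  ⟶  MII  (L4)  txn=BusRdX  M[L4]=80
step 9: P2: store L5 := 26  ⟶  IIM  (L5)  txn=BusRdX  M[L5]=10
step 10: P1: load  L2  ⟶  IEI  (L2)  txn=∅  M[L2]=0
step 11: P0: store L4 := 29  ⟶  MII  (L4)  txn=∅  M[L4]=80
step 12: P2: load  L2  ⟶  ISS  (L2)  txn=BusRd  M[L2]=0
step 13: P1: store L4 := 99  ⟶  IMI  (L4)  txn=BusRdX+Flush  M[L4]=29
step 14: P1: store L5 := 86  ⟶  IMI  (L5)  txn=BusRdX+Flush  M[L5]=26
step 15: P2: load  L5  ⟶  IOS  (L5)  txn=BusRd  M[L5]=26
step 16: P2: store L5 := 15  ⟶  IIM  (L5)  txn=BusUpgr+Flush  M[L5]=86
step 17: P0: store L5 := 84  ⟶  MII  (L5)  txn=BusRdX+Flush  M[L5]=15
step 18: P0: store L7 := 76  ⟶  MII  (L7)  txn=BusRdX  M[L7]=30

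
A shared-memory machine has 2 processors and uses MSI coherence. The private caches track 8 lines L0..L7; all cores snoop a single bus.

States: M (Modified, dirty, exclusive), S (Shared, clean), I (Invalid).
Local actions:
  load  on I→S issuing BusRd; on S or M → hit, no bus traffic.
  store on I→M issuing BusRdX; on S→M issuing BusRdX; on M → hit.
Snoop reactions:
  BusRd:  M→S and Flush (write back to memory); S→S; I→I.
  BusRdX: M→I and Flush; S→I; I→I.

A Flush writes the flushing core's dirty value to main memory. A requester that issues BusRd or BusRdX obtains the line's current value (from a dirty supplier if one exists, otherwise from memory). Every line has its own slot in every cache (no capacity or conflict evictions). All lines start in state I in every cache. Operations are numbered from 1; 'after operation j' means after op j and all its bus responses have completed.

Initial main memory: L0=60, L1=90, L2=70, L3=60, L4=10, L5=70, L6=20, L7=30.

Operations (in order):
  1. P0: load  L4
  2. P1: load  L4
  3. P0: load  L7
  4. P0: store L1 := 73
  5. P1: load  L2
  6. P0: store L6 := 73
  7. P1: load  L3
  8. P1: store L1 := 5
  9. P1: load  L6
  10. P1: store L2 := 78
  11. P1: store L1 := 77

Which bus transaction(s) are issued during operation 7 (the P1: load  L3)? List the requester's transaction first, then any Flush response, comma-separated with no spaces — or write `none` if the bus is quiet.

bus = BusRd

  op1 P0: load  L4 → S/I on L4; bus BusRd; mem=10
  op2 P1: load  L4 → S/S on L4; bus BusRd; mem=10
  op3 P0: load  L7 → S/I on L7; bus BusRd; mem=30
  op4 P0: store L1 := 73 → M/I on L1; bus BusRdX; mem=90
  op5 P1: load  L2 → I/S on L2; bus BusRd; mem=70
  op6 P0: store L6 := 73 → M/I on L6; bus BusRdX; mem=20
  op7 P1: load  L3 → I/S on L3; bus BusRd; mem=60
  op8 P1: store L1 := 5 → I/M on L1; bus BusRdX Flush; mem=73
  op9 P1: load  L6 → S/S on L6; bus BusRd Flush; mem=73
  op10 P1: store L2 := 78 → I/M on L2; bus BusRdX; mem=70
  op11 P1: store L1 := 77 → I/M on L1; bus (none); mem=73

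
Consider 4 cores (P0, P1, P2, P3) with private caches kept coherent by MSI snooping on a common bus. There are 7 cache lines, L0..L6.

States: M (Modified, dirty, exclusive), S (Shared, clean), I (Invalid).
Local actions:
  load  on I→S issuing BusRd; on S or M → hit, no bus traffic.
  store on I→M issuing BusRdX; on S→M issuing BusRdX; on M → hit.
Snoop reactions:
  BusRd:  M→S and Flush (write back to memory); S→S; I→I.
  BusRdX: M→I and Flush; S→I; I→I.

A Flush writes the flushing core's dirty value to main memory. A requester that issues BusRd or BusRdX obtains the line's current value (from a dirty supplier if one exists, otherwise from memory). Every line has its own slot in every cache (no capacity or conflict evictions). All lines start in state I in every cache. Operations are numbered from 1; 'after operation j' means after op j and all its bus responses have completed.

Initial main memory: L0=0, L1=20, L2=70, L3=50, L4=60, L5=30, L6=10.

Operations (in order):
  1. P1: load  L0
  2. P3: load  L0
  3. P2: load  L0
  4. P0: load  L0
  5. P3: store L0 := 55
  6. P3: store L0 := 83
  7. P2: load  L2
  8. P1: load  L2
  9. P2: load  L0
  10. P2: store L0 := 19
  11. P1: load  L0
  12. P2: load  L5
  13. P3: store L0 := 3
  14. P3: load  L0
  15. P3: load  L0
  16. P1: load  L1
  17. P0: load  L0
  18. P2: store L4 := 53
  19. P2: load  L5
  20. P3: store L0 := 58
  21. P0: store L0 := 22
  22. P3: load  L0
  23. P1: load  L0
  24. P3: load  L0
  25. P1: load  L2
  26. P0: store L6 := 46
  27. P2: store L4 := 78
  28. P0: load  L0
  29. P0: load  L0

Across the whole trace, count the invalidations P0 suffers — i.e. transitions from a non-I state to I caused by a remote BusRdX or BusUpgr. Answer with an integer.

step 1: P1: load  L0  ⟶  ISII  (L0)  txn=BusRd  M[L0]=0
step 2: P3: load  L0  ⟶  ISIS  (L0)  txn=BusRd  M[L0]=0
step 3: P2: load  L0  ⟶  ISSS  (L0)  txn=BusRd  M[L0]=0
step 4: P0: load  L0  ⟶  SSSS  (L0)  txn=BusRd  M[L0]=0
step 5: P3: store L0 := 55  ⟶  IIIM  (L0)  txn=BusRdX  M[L0]=0
step 6: P3: store L0 := 83  ⟶  IIIM  (L0)  txn=∅  M[L0]=0
step 7: P2: load  L2  ⟶  IISI  (L2)  txn=BusRd  M[L2]=70
step 8: P1: load  L2  ⟶  ISSI  (L2)  txn=BusRd  M[L2]=70
step 9: P2: load  L0  ⟶  IISS  (L0)  txn=BusRd+Flush  M[L0]=83
step 10: P2: store L0 := 19  ⟶  IIMI  (L0)  txn=BusRdX  M[L0]=83
step 11: P1: load  L0  ⟶  ISSI  (L0)  txn=BusRd+Flush  M[L0]=19
step 12: P2: load  L5  ⟶  IISI  (L5)  txn=BusRd  M[L5]=30
step 13: P3: store L0 := 3  ⟶  IIIM  (L0)  txn=BusRdX  M[L0]=19
step 14: P3: load  L0  ⟶  IIIM  (L0)  txn=∅  M[L0]=19
step 15: P3: load  L0  ⟶  IIIM  (L0)  txn=∅  M[L0]=19
step 16: P1: load  L1  ⟶  ISII  (L1)  txn=BusRd  M[L1]=20
step 17: P0: load  L0  ⟶  SIIS  (L0)  txn=BusRd+Flush  M[L0]=3
step 18: P2: store L4 := 53  ⟶  IIMI  (L4)  txn=BusRdX  M[L4]=60
step 19: P2: load  L5  ⟶  IISI  (L5)  txn=∅  M[L5]=30
step 20: P3: store L0 := 58  ⟶  IIIM  (L0)  txn=BusRdX  M[L0]=3
step 21: P0: store L0 := 22  ⟶  MIII  (L0)  txn=BusRdX+Flush  M[L0]=58
step 22: P3: load  L0  ⟶  SIIS  (L0)  txn=BusRd+Flush  M[L0]=22
step 23: P1: load  L0  ⟶  SSIS  (L0)  txn=BusRd  M[L0]=22
step 24: P3: load  L0  ⟶  SSIS  (L0)  txn=∅  M[L0]=22
step 25: P1: load  L2  ⟶  ISSI  (L2)  txn=∅  M[L2]=70
step 26: P0: store L6 := 46  ⟶  MIII  (L6)  txn=BusRdX  M[L6]=10
step 27: P2: store L4 := 78  ⟶  IIMI  (L4)  txn=∅  M[L4]=60
step 28: P0: load  L0  ⟶  SSIS  (L0)  txn=∅  M[L0]=22
step 29: P0: load  L0  ⟶  SSIS  (L0)  txn=∅  M[L0]=22

invalidations = 2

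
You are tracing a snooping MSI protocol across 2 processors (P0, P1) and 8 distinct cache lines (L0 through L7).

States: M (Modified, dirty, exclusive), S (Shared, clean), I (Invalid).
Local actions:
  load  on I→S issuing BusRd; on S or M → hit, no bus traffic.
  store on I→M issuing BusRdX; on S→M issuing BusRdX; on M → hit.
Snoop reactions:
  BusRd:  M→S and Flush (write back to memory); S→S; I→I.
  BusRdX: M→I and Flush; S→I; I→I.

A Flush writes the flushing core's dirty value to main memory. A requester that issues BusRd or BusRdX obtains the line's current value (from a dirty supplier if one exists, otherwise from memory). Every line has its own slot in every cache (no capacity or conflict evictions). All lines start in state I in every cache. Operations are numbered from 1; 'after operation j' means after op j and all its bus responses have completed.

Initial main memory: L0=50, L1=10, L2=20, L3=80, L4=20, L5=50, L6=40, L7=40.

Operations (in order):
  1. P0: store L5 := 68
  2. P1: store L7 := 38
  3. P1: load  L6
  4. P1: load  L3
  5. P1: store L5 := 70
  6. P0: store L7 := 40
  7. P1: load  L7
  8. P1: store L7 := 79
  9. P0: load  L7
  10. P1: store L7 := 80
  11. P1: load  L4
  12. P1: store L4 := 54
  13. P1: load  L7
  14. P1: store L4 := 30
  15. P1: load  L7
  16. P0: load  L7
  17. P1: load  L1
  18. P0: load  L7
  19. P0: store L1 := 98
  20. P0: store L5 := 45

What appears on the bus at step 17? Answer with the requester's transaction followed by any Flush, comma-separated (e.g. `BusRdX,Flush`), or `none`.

[1] P0: store L5 := 68 | P0:M(68), P1:I | bus: BusRdX
[2] P1: store L7 := 38 | P0:I, P1:M(38) | bus: BusRdX
[3] P1: load  L6 | P0:I, P1:S(40) | bus: BusRd
[4] P1: load  L3 | P0:I, P1:S(80) | bus: BusRd
[5] P1: store L5 := 70 | P0:I, P1:M(70) | bus: BusRdX,Flush
[6] P0: store L7 := 40 | P0:M(40), P1:I | bus: BusRdX,Flush
[7] P1: load  L7 | P0:S(40), P1:S(40) | bus: BusRd,Flush
[8] P1: store L7 := 79 | P0:I, P1:M(79) | bus: BusRdX
[9] P0: load  L7 | P0:S(79), P1:S(79) | bus: BusRd,Flush
[10] P1: store L7 := 80 | P0:I, P1:M(80) | bus: BusRdX
[11] P1: load  L4 | P0:I, P1:S(20) | bus: BusRd
[12] P1: store L4 := 54 | P0:I, P1:M(54) | bus: BusRdX
[13] P1: load  L7 | P0:I, P1:M(80) | bus: none
[14] P1: store L4 := 30 | P0:I, P1:M(30) | bus: none
[15] P1: load  L7 | P0:I, P1:M(80) | bus: none
[16] P0: load  L7 | P0:S(80), P1:S(80) | bus: BusRd,Flush
[17] P1: load  L1 | P0:I, P1:S(10) | bus: BusRd
[18] P0: load  L7 | P0:S(80), P1:S(80) | bus: none
[19] P0: store L1 := 98 | P0:M(98), P1:I | bus: BusRdX
[20] P0: store L5 := 45 | P0:M(45), P1:I | bus: BusRdX,Flush

bus = BusRd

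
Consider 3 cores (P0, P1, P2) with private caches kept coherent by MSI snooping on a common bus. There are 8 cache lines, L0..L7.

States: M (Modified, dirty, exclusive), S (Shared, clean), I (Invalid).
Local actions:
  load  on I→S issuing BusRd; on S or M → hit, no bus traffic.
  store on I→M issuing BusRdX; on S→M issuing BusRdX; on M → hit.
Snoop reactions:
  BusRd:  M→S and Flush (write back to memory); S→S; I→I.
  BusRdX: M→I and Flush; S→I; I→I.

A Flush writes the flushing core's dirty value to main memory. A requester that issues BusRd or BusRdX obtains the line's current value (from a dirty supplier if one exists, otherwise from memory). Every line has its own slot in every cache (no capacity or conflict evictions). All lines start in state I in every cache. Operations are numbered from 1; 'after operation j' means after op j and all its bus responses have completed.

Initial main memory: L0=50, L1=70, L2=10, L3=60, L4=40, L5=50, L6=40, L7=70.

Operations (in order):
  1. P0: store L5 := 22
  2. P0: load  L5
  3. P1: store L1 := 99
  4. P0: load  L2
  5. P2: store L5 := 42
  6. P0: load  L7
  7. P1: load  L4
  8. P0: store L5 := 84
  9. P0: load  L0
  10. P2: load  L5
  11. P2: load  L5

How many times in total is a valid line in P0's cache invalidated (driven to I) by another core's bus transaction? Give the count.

invalidations = 1

1. P0: store L5 := 22  bus=[BusRdX]  L5: P0=M P1=I P2=I  mem[L5]=50
2. P0: load  L5  bus=[-]  L5: P0=M P1=I P2=I  mem[L5]=50
3. P1: store L1 := 99  bus=[BusRdX]  L1: P0=I P1=M P2=I  mem[L1]=70
4. P0: load  L2  bus=[BusRd]  L2: P0=S P1=I P2=I  mem[L2]=10
5. P2: store L5 := 42  bus=[BusRdX,Flush]  L5: P0=I P1=I P2=M  mem[L5]=22
6. P0: load  L7  bus=[BusRd]  L7: P0=S P1=I P2=I  mem[L7]=70
7. P1: load  L4  bus=[BusRd]  L4: P0=I P1=S P2=I  mem[L4]=40
8. P0: store L5 := 84  bus=[BusRdX,Flush]  L5: P0=M P1=I P2=I  mem[L5]=42
9. P0: load  L0  bus=[BusRd]  L0: P0=S P1=I P2=I  mem[L0]=50
10. P2: load  L5  bus=[BusRd,Flush]  L5: P0=S P1=I P2=S  mem[L5]=84
11. P2: load  L5  bus=[-]  L5: P0=S P1=I P2=S  mem[L5]=84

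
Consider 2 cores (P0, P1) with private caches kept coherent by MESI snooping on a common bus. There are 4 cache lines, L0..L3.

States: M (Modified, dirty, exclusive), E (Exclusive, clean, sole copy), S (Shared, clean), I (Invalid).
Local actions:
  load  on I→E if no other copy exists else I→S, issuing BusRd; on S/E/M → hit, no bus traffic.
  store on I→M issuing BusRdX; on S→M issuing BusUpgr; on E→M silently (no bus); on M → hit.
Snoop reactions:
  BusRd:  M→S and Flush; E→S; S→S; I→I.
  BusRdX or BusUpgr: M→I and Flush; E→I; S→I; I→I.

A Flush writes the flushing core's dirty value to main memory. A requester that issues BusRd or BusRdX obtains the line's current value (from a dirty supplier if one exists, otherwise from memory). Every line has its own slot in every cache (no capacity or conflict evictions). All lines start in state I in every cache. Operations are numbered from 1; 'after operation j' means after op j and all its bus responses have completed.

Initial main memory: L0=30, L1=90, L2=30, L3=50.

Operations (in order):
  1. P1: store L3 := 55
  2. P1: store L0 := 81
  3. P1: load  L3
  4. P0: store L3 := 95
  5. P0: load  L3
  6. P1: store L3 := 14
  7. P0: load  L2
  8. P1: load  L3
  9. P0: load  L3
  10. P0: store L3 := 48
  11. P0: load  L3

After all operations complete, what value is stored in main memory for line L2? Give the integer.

[1] P1: store L3 := 55 | P0:I, P1:M(55) | bus: BusRdX
[2] P1: store L0 := 81 | P0:I, P1:M(81) | bus: BusRdX
[3] P1: load  L3 | P0:I, P1:M(55) | bus: none
[4] P0: store L3 := 95 | P0:M(95), P1:I | bus: BusRdX,Flush
[5] P0: load  L3 | P0:M(95), P1:I | bus: none
[6] P1: store L3 := 14 | P0:I, P1:M(14) | bus: BusRdX,Flush
[7] P0: load  L2 | P0:E(30), P1:I | bus: BusRd
[8] P1: load  L3 | P0:I, P1:M(14) | bus: none
[9] P0: load  L3 | P0:S(14), P1:S(14) | bus: BusRd,Flush
[10] P0: store L3 := 48 | P0:M(48), P1:I | bus: BusUpgr
[11] P0: load  L3 | P0:M(48), P1:I | bus: none

memory[L2] = 30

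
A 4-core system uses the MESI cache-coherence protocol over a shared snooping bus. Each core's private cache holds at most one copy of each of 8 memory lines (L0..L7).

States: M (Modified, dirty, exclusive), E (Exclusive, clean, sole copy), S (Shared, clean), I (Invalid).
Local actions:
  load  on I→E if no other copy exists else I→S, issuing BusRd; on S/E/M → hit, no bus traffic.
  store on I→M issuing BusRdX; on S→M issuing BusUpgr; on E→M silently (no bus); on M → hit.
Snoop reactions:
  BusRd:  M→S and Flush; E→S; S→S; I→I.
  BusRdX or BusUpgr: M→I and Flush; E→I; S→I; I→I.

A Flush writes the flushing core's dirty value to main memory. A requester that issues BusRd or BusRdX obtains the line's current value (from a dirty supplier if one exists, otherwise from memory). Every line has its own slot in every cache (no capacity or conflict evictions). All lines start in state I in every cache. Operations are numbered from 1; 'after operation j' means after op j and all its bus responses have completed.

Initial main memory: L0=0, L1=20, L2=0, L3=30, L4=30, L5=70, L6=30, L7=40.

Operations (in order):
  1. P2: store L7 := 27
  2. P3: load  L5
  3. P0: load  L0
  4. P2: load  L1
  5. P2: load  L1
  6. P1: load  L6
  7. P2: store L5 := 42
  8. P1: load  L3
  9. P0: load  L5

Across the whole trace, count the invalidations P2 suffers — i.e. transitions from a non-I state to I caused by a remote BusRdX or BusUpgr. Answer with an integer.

invalidations = 0

  op1 P2: store L7 := 27 → I/I/M/I on L7; bus BusRdX; mem=40
  op2 P3: load  L5 → I/I/I/E on L5; bus BusRd; mem=70
  op3 P0: load  L0 → E/I/I/I on L0; bus BusRd; mem=0
  op4 P2: load  L1 → I/I/E/I on L1; bus BusRd; mem=20
  op5 P2: load  L1 → I/I/E/I on L1; bus (none); mem=20
  op6 P1: load  L6 → I/E/I/I on L6; bus BusRd; mem=30
  op7 P2: store L5 := 42 → I/I/M/I on L5; bus BusRdX; mem=70
  op8 P1: load  L3 → I/E/I/I on L3; bus BusRd; mem=30
  op9 P0: load  L5 → S/I/S/I on L5; bus BusRd Flush; mem=42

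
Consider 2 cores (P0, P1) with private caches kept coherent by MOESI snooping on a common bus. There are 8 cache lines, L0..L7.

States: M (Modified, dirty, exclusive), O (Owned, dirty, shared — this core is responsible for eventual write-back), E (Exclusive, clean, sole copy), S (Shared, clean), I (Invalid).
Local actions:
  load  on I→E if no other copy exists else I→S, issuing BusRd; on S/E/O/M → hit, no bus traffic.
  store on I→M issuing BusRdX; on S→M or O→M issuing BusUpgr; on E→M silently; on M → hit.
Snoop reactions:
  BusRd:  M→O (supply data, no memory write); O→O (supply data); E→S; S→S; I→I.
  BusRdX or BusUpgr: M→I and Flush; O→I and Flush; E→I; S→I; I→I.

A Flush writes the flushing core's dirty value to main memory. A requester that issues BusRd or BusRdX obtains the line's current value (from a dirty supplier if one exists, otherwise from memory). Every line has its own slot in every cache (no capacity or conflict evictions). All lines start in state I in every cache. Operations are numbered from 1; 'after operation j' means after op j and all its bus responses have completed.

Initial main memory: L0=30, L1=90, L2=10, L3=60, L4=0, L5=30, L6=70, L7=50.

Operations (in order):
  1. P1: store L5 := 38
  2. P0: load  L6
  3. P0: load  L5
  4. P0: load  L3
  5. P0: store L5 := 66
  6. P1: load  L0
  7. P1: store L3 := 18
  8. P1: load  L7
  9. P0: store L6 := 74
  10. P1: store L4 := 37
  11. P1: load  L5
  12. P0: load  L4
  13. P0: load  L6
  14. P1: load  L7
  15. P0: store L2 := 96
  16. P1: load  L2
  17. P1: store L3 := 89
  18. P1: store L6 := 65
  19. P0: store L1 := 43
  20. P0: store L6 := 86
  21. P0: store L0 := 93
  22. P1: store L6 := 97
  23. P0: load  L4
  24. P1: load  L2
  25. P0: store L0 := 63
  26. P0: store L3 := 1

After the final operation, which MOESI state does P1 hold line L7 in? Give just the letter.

state = E

step 1: P1: store L5 := 38  ⟶  IM  (L5)  txn=BusRdX  M[L5]=30
step 2: P0: load  L6  ⟶  EI  (L6)  txn=BusRd  M[L6]=70
step 3: P0: load  L5  ⟶  SO  (L5)  txn=BusRd  M[L5]=30
step 4: P0: load  L3  ⟶  EI  (L3)  txn=BusRd  M[L3]=60
step 5: P0: store L5 := 66  ⟶  MI  (L5)  txn=BusUpgr+Flush  M[L5]=38
step 6: P1: load  L0  ⟶  IE  (L0)  txn=BusRd  M[L0]=30
step 7: P1: store L3 := 18  ⟶  IM  (L3)  txn=BusRdX  M[L3]=60
step 8: P1: load  L7  ⟶  IE  (L7)  txn=BusRd  M[L7]=50
step 9: P0: store L6 := 74  ⟶  MI  (L6)  txn=∅  M[L6]=70
step 10: P1: store L4 := 37  ⟶  IM  (L4)  txn=BusRdX  M[L4]=0
step 11: P1: load  L5  ⟶  OS  (L5)  txn=BusRd  M[L5]=38
step 12: P0: load  L4  ⟶  SO  (L4)  txn=BusRd  M[L4]=0
step 13: P0: load  L6  ⟶  MI  (L6)  txn=∅  M[L6]=70
step 14: P1: load  L7  ⟶  IE  (L7)  txn=∅  M[L7]=50
step 15: P0: store L2 := 96  ⟶  MI  (L2)  txn=BusRdX  M[L2]=10
step 16: P1: load  L2  ⟶  OS  (L2)  txn=BusRd  M[L2]=10
step 17: P1: store L3 := 89  ⟶  IM  (L3)  txn=∅  M[L3]=60
step 18: P1: store L6 := 65  ⟶  IM  (L6)  txn=BusRdX+Flush  M[L6]=74
step 19: P0: store L1 := 43  ⟶  MI  (L1)  txn=BusRdX  M[L1]=90
step 20: P0: store L6 := 86  ⟶  MI  (L6)  txn=BusRdX+Flush  M[L6]=65
step 21: P0: store L0 := 93  ⟶  MI  (L0)  txn=BusRdX  M[L0]=30
step 22: P1: store L6 := 97  ⟶  IM  (L6)  txn=BusRdX+Flush  M[L6]=86
step 23: P0: load  L4  ⟶  SO  (L4)  txn=∅  M[L4]=0
step 24: P1: load  L2  ⟶  OS  (L2)  txn=∅  M[L2]=10
step 25: P0: store L0 := 63  ⟶  MI  (L0)  txn=∅  M[L0]=30
step 26: P0: store L3 := 1  ⟶  MI  (L3)  txn=BusRdX+Flush  M[L3]=89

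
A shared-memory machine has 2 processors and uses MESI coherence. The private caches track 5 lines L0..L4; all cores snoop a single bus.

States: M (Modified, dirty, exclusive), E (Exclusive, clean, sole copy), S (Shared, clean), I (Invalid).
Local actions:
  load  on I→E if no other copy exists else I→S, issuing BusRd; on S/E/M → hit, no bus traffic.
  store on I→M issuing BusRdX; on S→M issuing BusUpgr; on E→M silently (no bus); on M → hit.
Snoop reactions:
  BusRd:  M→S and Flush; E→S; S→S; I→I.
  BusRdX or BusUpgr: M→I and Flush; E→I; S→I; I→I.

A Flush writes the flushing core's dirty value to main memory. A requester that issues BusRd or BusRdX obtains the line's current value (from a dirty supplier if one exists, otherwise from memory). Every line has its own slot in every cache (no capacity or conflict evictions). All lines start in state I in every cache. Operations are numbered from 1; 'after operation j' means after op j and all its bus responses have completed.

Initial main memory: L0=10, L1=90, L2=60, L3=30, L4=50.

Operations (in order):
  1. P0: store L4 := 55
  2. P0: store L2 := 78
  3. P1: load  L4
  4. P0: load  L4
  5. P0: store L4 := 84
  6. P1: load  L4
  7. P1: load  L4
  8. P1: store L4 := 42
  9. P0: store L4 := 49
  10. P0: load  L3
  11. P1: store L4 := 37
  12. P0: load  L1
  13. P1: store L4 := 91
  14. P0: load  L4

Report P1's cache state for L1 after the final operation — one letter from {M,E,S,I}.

[1] P0: store L4 := 55 | P0:M(55), P1:I | bus: BusRdX
[2] P0: store L2 := 78 | P0:M(78), P1:I | bus: BusRdX
[3] P1: load  L4 | P0:S(55), P1:S(55) | bus: BusRd,Flush
[4] P0: load  L4 | P0:S(55), P1:S(55) | bus: none
[5] P0: store L4 := 84 | P0:M(84), P1:I | bus: BusUpgr
[6] P1: load  L4 | P0:S(84), P1:S(84) | bus: BusRd,Flush
[7] P1: load  L4 | P0:S(84), P1:S(84) | bus: none
[8] P1: store L4 := 42 | P0:I, P1:M(42) | bus: BusUpgr
[9] P0: store L4 := 49 | P0:M(49), P1:I | bus: BusRdX,Flush
[10] P0: load  L3 | P0:E(30), P1:I | bus: BusRd
[11] P1: store L4 := 37 | P0:I, P1:M(37) | bus: BusRdX,Flush
[12] P0: load  L1 | P0:E(90), P1:I | bus: BusRd
[13] P1: store L4 := 91 | P0:I, P1:M(91) | bus: none
[14] P0: load  L4 | P0:S(91), P1:S(91) | bus: BusRd,Flush

state = I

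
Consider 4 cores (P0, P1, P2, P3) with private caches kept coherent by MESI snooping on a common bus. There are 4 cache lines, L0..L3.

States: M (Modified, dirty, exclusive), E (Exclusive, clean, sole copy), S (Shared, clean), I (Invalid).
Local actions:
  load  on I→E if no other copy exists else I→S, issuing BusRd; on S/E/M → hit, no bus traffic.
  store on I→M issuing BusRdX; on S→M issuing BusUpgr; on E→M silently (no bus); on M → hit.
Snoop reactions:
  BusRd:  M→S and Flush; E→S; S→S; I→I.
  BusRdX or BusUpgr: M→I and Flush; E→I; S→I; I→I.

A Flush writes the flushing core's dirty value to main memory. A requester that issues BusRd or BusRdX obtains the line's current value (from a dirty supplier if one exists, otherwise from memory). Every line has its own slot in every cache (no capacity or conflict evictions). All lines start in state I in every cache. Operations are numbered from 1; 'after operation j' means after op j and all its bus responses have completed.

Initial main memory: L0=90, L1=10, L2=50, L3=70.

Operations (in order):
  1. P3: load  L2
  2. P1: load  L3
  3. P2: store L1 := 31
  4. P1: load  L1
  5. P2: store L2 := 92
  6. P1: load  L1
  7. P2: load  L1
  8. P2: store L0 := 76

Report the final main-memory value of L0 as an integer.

1. P3: load  L2  bus=[BusRd]  L2: P0=I P1=I P2=I P3=E  mem[L2]=50
2. P1: load  L3  bus=[BusRd]  L3: P0=I P1=E P2=I P3=I  mem[L3]=70
3. P2: store L1 := 31  bus=[BusRdX]  L1: P0=I P1=I P2=M P3=I  mem[L1]=10
4. P1: load  L1  bus=[BusRd,Flush]  L1: P0=I P1=S P2=S P3=I  mem[L1]=31
5. P2: store L2 := 92  bus=[BusRdX]  L2: P0=I P1=I P2=M P3=I  mem[L2]=50
6. P1: load  L1  bus=[-]  L1: P0=I P1=S P2=S P3=I  mem[L1]=31
7. P2: load  L1  bus=[-]  L1: P0=I P1=S P2=S P3=I  mem[L1]=31
8. P2: store L0 := 76  bus=[BusRdX]  L0: P0=I P1=I P2=M P3=I  mem[L0]=90

memory[L0] = 90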